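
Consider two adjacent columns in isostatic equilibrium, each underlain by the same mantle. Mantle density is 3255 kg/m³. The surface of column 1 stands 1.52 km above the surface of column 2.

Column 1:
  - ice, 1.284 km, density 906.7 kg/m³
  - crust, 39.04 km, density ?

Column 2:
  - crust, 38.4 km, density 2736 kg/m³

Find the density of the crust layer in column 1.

2700 kg/m³

Take the compensation level at the base of the deeper column (depth z_c below the surface of column 1) and equate Σ ρ_i t_i down to z_c; mantle fills any gap and the z_c terms cancel.
Column 1: 1.284×906.7 + 39.04×ρ + (z_c − 40.324)×3255
Column 2: 1.52×0 + 38.4×2736 + (z_c − 1.52 − 38.4)×3255
The z_c×3255 term appears on both sides and cancels. Collect the known terms of each column as K = Σ(ρt)_known − 3255 × (depth of known layers): K_1 = 1164.2028 − 3255×40.324 = −130090.417; K_2 = 105062.4 − 3255×(1.52 + 38.4) = −24877.2.
Balance: K_1 + 39.04×ρ = K_2, so ρ = (K_2 − K_1)/39.04 = 105213/39.04 = 2700 kg/m³.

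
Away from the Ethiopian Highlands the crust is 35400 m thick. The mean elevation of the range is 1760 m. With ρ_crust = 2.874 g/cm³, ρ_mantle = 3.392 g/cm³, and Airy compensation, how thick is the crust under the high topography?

46900 m

Root depth r = h ρ_c / (ρ_m − ρ_c) = 1760 m × 2.874 / 0.518 = 9765 m.
Total thickness = T + h + r = 35400 m + 1760 m + 9765 m = 46900 m.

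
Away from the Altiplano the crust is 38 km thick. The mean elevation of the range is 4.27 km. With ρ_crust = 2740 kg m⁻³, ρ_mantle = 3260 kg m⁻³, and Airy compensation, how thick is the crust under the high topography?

64.8 km

Root depth r = h ρ_c / (ρ_m − ρ_c) = 4.27 km × 2740 / 520 = 22.5 km.
Total thickness = T + h + r = 38 km + 4.27 km + 22.5 km = 64.8 km.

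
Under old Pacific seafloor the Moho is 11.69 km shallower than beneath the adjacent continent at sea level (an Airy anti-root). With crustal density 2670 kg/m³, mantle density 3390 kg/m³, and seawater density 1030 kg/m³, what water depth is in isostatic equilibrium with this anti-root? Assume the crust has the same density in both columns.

Replacing a thickness d of crust by seawater at the top must be balanced by replacing crust with mantle at the base: d (ρ_c − ρ_w) = a (ρ_m − ρ_c).
d = a (ρ_m − ρ_c)/(ρ_c − ρ_w) = 11.69 km × 720/1640 = 5.13 km.

5.13 km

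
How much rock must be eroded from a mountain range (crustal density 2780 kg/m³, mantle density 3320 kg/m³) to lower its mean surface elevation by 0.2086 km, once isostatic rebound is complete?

1.28 km

Net drop Δ = e − u = e − e ρ_c/ρ_m = e (ρ_m − ρ_c)/ρ_m.
e = Δ ρ_m/(ρ_m − ρ_c) = 0.2086 km × 3320/540 = 1.28 km.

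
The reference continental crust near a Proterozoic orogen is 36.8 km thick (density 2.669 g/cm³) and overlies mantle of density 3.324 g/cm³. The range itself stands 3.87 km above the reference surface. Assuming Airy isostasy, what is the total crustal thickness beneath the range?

56.4 km

Root depth r = h ρ_c / (ρ_m − ρ_c) = 3.87 km × 2.669 / 0.655 = 15.77 km.
Total thickness = T + h + r = 36.8 km + 3.87 km + 15.77 km = 56.4 km.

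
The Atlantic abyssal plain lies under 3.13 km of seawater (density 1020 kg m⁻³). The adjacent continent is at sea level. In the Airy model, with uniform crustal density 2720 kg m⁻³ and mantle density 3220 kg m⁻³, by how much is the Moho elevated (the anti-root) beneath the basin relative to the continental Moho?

For local isostatic compensation: replacing crust with seawater at the top is compensated by replacing crust with mantle at the base: d (ρ_c − ρ_w) = a (ρ_m − ρ_c).
a = d (ρ_c − ρ_w)/(ρ_m − ρ_c) = 3.13 km × 1700/500 = 10.6 km.

10.6 km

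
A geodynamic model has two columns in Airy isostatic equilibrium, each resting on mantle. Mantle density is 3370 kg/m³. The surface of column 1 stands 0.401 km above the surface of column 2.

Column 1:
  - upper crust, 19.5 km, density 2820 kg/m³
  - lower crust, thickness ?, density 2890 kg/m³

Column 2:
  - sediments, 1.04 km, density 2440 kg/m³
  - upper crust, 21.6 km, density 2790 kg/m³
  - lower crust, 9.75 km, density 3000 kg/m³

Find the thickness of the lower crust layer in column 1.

16.1 km

Take the compensation level at the base of the deeper column (depth z_c below the surface of column 1) and equate Σ ρ_i t_i down to z_c; mantle fills any gap and the z_c terms cancel.
Column 1: 19.5×2820 + x×2890 + (z_c − 19.5 − x)×3370
Column 2: 0.401×0 + 1.04×2440 + 21.6×2790 + 9.75×3000 + (z_c − 0.401 − 32.39)×3370
The z_c×3370 term appears on both sides and cancels. Collect the known terms of each column as K = Σ(ρt)_known − 3370 × (depth of known layers): K_1 = 54990 − 3370×19.5 = −10725; K_2 = 92051.6 − 3370×(0.401 + 32.39) = −18454.07.
Balance: K_1 − x×(3370 − 2890) = K_2, so x = (K_1 − K_2)/(3370 − 2890) = 7729.07/480 = 16.1 km.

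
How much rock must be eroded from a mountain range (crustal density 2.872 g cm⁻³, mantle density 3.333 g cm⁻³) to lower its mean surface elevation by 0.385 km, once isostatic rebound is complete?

2.78 km

Net drop Δ = e − u = e − e ρ_c/ρ_m = e (ρ_m − ρ_c)/ρ_m.
e = Δ ρ_m/(ρ_m − ρ_c) = 0.385 km × 3.333/0.461 = 2.78 km.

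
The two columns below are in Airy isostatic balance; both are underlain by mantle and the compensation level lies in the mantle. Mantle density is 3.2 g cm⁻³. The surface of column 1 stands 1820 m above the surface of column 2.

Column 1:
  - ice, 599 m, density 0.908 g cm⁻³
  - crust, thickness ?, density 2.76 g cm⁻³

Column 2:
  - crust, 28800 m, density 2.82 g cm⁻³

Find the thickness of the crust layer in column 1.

Take the compensation level at the base of the deeper column (depth z_c below the surface of column 1) and equate Σ ρ_i t_i down to z_c; mantle fills any gap and the z_c terms cancel.
Column 1: 599×0.908 + x×2.76 + (z_c − 599 − x)×3.2
Column 2: 1820×0 + 28800×2.82 + (z_c − 1820 − 28800)×3.2
The z_c×3.2 term appears on both sides and cancels. Collect the known terms of each column as K = Σ(ρt)_known − 3.2 × (depth of known layers): K_1 = 543.892 − 3.2×599 = −1372.908; K_2 = 81216 − 3.2×(1820 + 28800) = −16768.
Balance: K_1 − x×(3.2 − 2.76) = K_2, so x = (K_1 − K_2)/(3.2 − 2.76) = 15395.1/0.44 = 35000 m.

35000 m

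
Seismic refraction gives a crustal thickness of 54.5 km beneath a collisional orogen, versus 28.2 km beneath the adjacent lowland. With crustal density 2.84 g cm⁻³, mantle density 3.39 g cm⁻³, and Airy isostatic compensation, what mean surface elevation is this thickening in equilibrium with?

4.27 km

Excess crust Δ = 54.5 km − 28.2 km = 26.3 km, split between elevation h and root r with h + r = Δ.
Airy balance ρ_c h = (ρ_m − ρ_c) r gives r = h ρ_c/(ρ_m − ρ_c), so h (1 + ρ_c/(ρ_m − ρ_c)) = Δ, i.e. h = Δ (ρ_m − ρ_c)/ρ_m.
h = 26.3 km × 0.55/3.39 = 4.27 km.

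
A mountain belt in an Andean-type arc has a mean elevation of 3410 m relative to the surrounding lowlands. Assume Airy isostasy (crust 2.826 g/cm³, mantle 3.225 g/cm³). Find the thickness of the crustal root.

In Airy isostatic equilibrium: the weight of the topography is balanced by the buoyancy of the root, ρ_c h = (ρ_m − ρ_c) r.
r = h · ρ_c / (ρ_m − ρ_c) = 3410 m × 2.826 / (3.225 − 2.826) = 24200 m.

24200 m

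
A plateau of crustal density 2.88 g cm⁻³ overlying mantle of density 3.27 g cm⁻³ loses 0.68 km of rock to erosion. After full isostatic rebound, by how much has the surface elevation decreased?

Rebound u = e ρ_c/ρ_m = 0.68 km × 2.88/3.27 = 0.5989 km.
Net surface drop = e − u = 0.68 km − 0.5989 km = e (ρ_m − ρ_c)/ρ_m = 0.0811 km.

0.0811 km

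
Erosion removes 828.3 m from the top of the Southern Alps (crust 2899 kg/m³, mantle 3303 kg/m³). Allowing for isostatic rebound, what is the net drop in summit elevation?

101 m

Rebound u = e ρ_c/ρ_m = 828.3 m × 2899/3303 = 727 m.
Net surface drop = e − u = 828.3 m − 727 m = e (ρ_m − ρ_c)/ρ_m = 101 m.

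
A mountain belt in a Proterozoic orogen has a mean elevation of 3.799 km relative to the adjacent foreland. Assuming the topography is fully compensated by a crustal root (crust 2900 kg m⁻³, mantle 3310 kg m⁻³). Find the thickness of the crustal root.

26.9 km

Isostatic balance requires: the weight of the topography is balanced by the buoyancy of the root, ρ_c h = (ρ_m − ρ_c) r.
r = h · ρ_c / (ρ_m − ρ_c) = 3.799 km × 2900 / (3310 − 2900) = 26.9 km.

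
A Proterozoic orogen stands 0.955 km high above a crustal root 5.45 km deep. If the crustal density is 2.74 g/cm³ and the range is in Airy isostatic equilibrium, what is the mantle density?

Airy balance: ρ_c h = (ρ_m − ρ_c) r → ρ_m = ρ_c (1 + h/r).
ρ_m = 2.74 × (1 + 0.955 km/5.45 km) = 3.22 g/cm³.

3.22 g/cm³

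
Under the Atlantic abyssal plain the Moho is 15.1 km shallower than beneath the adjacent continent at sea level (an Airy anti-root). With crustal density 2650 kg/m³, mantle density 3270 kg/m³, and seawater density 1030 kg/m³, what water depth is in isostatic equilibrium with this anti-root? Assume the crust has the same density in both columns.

5.78 km

Replacing a thickness d of crust by seawater at the top must be balanced by replacing crust with mantle at the base: d (ρ_c − ρ_w) = a (ρ_m − ρ_c).
d = a (ρ_m − ρ_c)/(ρ_c − ρ_w) = 15.1 km × 620/1620 = 5.78 km.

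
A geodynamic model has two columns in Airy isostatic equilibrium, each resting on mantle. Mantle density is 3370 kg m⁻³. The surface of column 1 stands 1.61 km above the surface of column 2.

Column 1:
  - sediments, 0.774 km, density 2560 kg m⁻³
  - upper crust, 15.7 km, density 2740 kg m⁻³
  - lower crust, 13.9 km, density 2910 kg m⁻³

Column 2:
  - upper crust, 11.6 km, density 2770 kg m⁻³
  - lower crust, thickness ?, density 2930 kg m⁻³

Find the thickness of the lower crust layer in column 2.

Take the compensation level at the base of the deeper column (depth z_c below the surface of column 1) and equate Σ ρ_i t_i down to z_c; mantle fills any gap and the z_c terms cancel.
Column 1: 0.774×2560 + 15.7×2740 + 13.9×2910 + (z_c − 30.374)×3370
Column 2: 1.61×0 + 11.6×2770 + x×2930 + (z_c − 1.61 − 11.6 − x)×3370
The z_c×3370 term appears on both sides and cancels. Collect the known terms of each column as K = Σ(ρt)_known − 3370 × (depth of known layers): K_1 = 85448.44 − 3370×30.374 = −16911.94; K_2 = 32132 − 3370×(1.61 + 11.6) = −12385.7.
Balance: K_1 = K_2 − x×(3370 − 2930), so x = (K_2 − K_1)/(3370 − 2930) = 4526.24/440 = 10.3 km.

10.3 km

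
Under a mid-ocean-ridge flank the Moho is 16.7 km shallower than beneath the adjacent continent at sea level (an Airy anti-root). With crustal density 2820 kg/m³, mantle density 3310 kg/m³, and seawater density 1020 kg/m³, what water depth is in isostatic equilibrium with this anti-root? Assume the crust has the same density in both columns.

4.55 km

Replacing a thickness d of crust by seawater at the top must be balanced by replacing crust with mantle at the base: d (ρ_c − ρ_w) = a (ρ_m − ρ_c).
d = a (ρ_m − ρ_c)/(ρ_c − ρ_w) = 16.7 km × 490/1800 = 4.55 km.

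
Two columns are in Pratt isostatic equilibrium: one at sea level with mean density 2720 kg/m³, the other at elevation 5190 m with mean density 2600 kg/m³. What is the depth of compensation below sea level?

ρ_ref D = ρ (D + h) → D (ρ_ref − ρ) = ρ h.
D = ρ h/(ρ_ref − ρ) = 2600 × 5190 m/(2720 − 2600) = 112000 m.

112000 m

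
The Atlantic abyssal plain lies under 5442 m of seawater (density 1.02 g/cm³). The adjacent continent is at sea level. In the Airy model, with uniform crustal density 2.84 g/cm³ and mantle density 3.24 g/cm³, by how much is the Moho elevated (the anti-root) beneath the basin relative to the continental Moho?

By Archimedes' principle applied to the lithosphere: replacing crust with seawater at the top is compensated by replacing crust with mantle at the base: d (ρ_c − ρ_w) = a (ρ_m − ρ_c).
a = d (ρ_c − ρ_w)/(ρ_m − ρ_c) = 5442 m × 1.82/0.4 = 24800 m.

24800 m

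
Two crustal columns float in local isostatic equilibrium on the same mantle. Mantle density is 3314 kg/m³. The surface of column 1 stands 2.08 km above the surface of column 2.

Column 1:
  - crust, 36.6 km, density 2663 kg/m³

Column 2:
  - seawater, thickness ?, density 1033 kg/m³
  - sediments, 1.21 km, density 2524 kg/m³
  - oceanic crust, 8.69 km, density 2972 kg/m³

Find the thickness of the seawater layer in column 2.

Take the compensation level at the base of the deeper column (depth z_c below the surface of column 1) and equate Σ ρ_i t_i down to z_c; mantle fills any gap and the z_c terms cancel.
Column 1: 36.6×2663 + (z_c − 36.6)×3314
Column 2: 2.08×0 + x×1033 + 1.21×2524 + 8.69×2972 + (z_c − 2.08 − 9.9 − x)×3314
The z_c×3314 term appears on both sides and cancels. Collect the known terms of each column as K = Σ(ρt)_known − 3314 × (depth of known layers): K_1 = 97465.8 − 3314×36.6 = −23826.6; K_2 = 28880.72 − 3314×(2.08 + 9.9) = −10821.
Balance: K_1 = K_2 − x×(3314 − 1033), so x = (K_2 − K_1)/(3314 − 1033) = 13005.6/2281 = 5.7 km.

5.7 km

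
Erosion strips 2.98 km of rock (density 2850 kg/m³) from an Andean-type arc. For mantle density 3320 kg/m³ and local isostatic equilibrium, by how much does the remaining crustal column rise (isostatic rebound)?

2.56 km

Unloading: uplift u = e ρ_c/ρ_m = 2.98 km × 2850/3320 = 2.56 km.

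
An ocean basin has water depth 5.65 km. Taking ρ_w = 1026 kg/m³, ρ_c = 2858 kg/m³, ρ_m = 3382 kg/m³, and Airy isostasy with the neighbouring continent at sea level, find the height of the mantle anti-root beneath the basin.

Equating mass per unit area of the two columns: replacing crust with seawater at the top is compensated by replacing crust with mantle at the base: d (ρ_c − ρ_w) = a (ρ_m − ρ_c).
a = d (ρ_c − ρ_w)/(ρ_m − ρ_c) = 5.65 km × 1832/524 = 19.8 km.

19.8 km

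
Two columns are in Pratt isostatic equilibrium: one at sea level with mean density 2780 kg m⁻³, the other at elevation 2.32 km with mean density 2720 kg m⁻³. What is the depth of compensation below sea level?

ρ_ref D = ρ (D + h) → D (ρ_ref − ρ) = ρ h.
D = ρ h/(ρ_ref − ρ) = 2720 × 2.32 km/(2780 − 2720) = 105 km.

105 km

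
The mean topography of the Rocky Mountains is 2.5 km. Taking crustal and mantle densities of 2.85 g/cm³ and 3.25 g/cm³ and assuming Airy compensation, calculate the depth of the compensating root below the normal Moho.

17.8 km

Isostatic balance requires: the weight of the topography is balanced by the buoyancy of the root, ρ_c h = (ρ_m − ρ_c) r.
r = h · ρ_c / (ρ_m − ρ_c) = 2.5 km × 2.85 / (3.25 − 2.85) = 17.8 km.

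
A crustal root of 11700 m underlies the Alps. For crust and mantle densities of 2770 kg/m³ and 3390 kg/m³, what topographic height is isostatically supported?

In Airy isostatic equilibrium: ρ_c h = (ρ_m − ρ_c) r.
h = r (ρ_m − ρ_c) / ρ_c = 11700 m × (3390 − 2770) / 2770 = 2620 m.

2620 m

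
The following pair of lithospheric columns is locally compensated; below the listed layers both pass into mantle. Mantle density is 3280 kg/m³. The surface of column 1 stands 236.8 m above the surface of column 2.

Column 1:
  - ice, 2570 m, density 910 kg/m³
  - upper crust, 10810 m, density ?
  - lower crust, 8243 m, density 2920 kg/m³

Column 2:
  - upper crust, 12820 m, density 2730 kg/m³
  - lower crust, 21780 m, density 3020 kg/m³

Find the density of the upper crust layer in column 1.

2870 kg/m³

Take the compensation level at the base of the deeper column (depth z_c below the surface of column 1) and equate Σ ρ_i t_i down to z_c; mantle fills any gap and the z_c terms cancel.
Column 1: 2570×910 + 10810×ρ + 8243×2920 + (z_c − 21623)×3280
Column 2: 236.8×0 + 12820×2730 + 21780×3020 + (z_c − 236.8 − 34600)×3280
The z_c×3280 term appears on both sides and cancels. Collect the known terms of each column as K = Σ(ρt)_known − 3280 × (depth of known layers): K_1 = 26408260 − 3280×21623 = −44515180; K_2 = 100774200 − 3280×(236.8 + 34600) = −13490504.
Balance: K_1 + 10810×ρ = K_2, so ρ = (K_2 − K_1)/10810 = 31024700/10810 = 2870 kg/m³.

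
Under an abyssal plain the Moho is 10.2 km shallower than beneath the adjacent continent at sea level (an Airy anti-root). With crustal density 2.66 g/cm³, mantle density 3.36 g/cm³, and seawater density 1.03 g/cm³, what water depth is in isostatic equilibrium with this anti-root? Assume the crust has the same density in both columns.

4.38 km

Replacing a thickness d of crust by seawater at the top must be balanced by replacing crust with mantle at the base: d (ρ_c − ρ_w) = a (ρ_m − ρ_c).
d = a (ρ_m − ρ_c)/(ρ_c − ρ_w) = 10.2 km × 0.7/1.63 = 4.38 km.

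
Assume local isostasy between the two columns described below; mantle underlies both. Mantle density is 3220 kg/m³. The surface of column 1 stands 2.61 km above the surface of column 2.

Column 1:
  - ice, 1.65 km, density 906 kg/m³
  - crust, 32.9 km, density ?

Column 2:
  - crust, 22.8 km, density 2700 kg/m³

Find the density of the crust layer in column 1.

2720 kg/m³

Take the compensation level at the base of the deeper column (depth z_c below the surface of column 1) and equate Σ ρ_i t_i down to z_c; mantle fills any gap and the z_c terms cancel.
Column 1: 1.65×906 + 32.9×ρ + (z_c − 34.55)×3220
Column 2: 2.61×0 + 22.8×2700 + (z_c − 2.61 − 22.8)×3220
The z_c×3220 term appears on both sides and cancels. Collect the known terms of each column as K = Σ(ρt)_known − 3220 × (depth of known layers): K_1 = 1494.9 − 3220×34.55 = −109756.1; K_2 = 61560 − 3220×(2.61 + 22.8) = −20260.2.
Balance: K_1 + 32.9×ρ = K_2, so ρ = (K_2 − K_1)/32.9 = 89495.9/32.9 = 2720 kg/m³.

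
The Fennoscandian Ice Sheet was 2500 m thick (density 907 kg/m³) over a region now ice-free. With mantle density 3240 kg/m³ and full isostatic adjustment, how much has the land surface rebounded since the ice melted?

Removing the load lets mantle flow back in; uplift u satisfies ρ_ice t = ρ_m u.
u = t ρ_ice/ρ_m = 2500 m × 907/3240 = 700 m.

700 m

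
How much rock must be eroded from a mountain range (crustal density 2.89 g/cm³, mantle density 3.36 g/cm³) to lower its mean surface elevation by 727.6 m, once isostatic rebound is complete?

Net drop Δ = e − u = e − e ρ_c/ρ_m = e (ρ_m − ρ_c)/ρ_m.
e = Δ ρ_m/(ρ_m − ρ_c) = 727.6 m × 3.36/0.47 = 5200 m.

5200 m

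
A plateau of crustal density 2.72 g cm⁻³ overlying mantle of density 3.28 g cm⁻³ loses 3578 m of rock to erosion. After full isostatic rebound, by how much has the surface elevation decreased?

611 m

Rebound u = e ρ_c/ρ_m = 3578 m × 2.72/3.28 = 2967 m.
Net surface drop = e − u = 3578 m − 2967 m = e (ρ_m − ρ_c)/ρ_m = 611 m.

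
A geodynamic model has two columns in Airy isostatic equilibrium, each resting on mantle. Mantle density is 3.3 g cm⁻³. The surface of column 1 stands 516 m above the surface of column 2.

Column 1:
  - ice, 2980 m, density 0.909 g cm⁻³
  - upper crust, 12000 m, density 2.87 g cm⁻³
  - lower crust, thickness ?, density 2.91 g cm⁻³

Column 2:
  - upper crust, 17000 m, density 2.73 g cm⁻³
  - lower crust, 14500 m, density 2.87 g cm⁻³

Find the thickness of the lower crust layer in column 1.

Take the compensation level at the base of the deeper column (depth z_c below the surface of column 1) and equate Σ ρ_i t_i down to z_c; mantle fills any gap and the z_c terms cancel.
Column 1: 2980×0.909 + 12000×2.87 + x×2.91 + (z_c − 14980 − x)×3.3
Column 2: 516×0 + 17000×2.73 + 14500×2.87 + (z_c − 516 − 31500)×3.3
The z_c×3.3 term appears on both sides and cancels. Collect the known terms of each column as K = Σ(ρt)_known − 3.3 × (depth of known layers): K_1 = 37148.82 − 3.3×14980 = −12285.18; K_2 = 88025 − 3.3×(516 + 31500) = −17627.8.
Balance: K_1 − x×(3.3 − 2.91) = K_2, so x = (K_1 − K_2)/(3.3 − 2.91) = 5342.62/0.39 = 13700 m.

13700 m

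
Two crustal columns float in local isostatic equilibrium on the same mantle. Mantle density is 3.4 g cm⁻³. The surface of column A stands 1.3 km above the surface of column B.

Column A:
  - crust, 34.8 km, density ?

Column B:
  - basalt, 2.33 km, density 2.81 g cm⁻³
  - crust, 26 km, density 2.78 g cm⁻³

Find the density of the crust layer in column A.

Take the compensation level at the base of the deeper column (depth z_c below the surface of column A) and equate Σ ρ_i t_i down to z_c; mantle fills any gap and the z_c terms cancel.
Column A: 34.8×ρ + (z_c − 34.8)×3.4
Column B: 1.3×0 + 2.33×2.81 + 26×2.78 + (z_c − 1.3 − 28.33)×3.4
The z_c×3.4 term appears on both sides and cancels. Collect the known terms of each column as K = Σ(ρt)_known − 3.4 × (depth of known layers): K_A = 0 − 3.4×34.8 = −118.32; K_B = 78.8273 − 3.4×(1.3 + 28.33) = −21.9147.
Balance: K_A + 34.8×ρ = K_B, so ρ = (K_B − K_A)/34.8 = 96.4053/34.8 = 2.77 g cm⁻³.

2.77 g cm⁻³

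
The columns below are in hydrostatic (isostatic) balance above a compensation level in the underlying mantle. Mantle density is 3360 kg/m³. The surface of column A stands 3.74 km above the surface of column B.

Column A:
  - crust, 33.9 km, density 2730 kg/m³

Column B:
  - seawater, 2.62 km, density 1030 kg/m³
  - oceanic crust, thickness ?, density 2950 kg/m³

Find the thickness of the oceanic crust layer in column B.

Take the compensation level at the base of the deeper column (depth z_c below the surface of column A) and equate Σ ρ_i t_i down to z_c; mantle fills any gap and the z_c terms cancel.
Column A: 33.9×2730 + (z_c − 33.9)×3360
Column B: 3.74×0 + 2.62×1030 + x×2950 + (z_c − 3.74 − 2.62 − x)×3360
The z_c×3360 term appears on both sides and cancels. Collect the known terms of each column as K = Σ(ρt)_known − 3360 × (depth of known layers): K_A = 92547 − 3360×33.9 = −21357; K_B = 2698.6 − 3360×(3.74 + 2.62) = −18671.
Balance: K_A = K_B − x×(3360 − 2950), so x = (K_B − K_A)/(3360 − 2950) = 2686/410 = 6.55 km.

6.55 km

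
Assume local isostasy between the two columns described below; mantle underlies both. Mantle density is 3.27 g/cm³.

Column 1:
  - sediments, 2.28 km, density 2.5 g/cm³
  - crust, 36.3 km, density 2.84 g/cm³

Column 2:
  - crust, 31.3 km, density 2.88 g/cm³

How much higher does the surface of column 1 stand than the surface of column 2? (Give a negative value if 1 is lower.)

For any compensation level in the mantle, the mantle terms cancel and isostasy reduces to e = (Σt_1 − Σt_2) − (Σ(ρt)_1 − Σ(ρt)_2) / ρ_m.
Σt_1 = 38.58 km; Σt_2 = 31.3 km; Σ(ρt)_1 = 108.792; Σ(ρt)_2 = 90.144 (in km·g/cm³).
e = (38.58 − 31.3) − (108.792 − 90.144) / 3.27 = 1.58 km.

1.58 km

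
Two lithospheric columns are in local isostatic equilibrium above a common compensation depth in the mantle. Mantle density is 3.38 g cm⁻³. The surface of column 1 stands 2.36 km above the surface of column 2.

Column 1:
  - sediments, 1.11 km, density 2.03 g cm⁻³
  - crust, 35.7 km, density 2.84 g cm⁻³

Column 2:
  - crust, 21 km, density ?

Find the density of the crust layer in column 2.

Take the compensation level at the base of the deeper column (depth z_c below the surface of column 1) and equate Σ ρ_i t_i down to z_c; mantle fills any gap and the z_c terms cancel.
Column 1: 1.11×2.03 + 35.7×2.84 + (z_c − 36.81)×3.38
Column 2: 2.36×0 + 21×ρ + (z_c − 2.36 − 21)×3.38
The z_c×3.38 term appears on both sides and cancels. Collect the known terms of each column as K = Σ(ρt)_known − 3.38 × (depth of known layers): K_1 = 103.6413 − 3.38×36.81 = −20.7765; K_2 = 0 − 3.38×(2.36 + 21) = −78.9568.
Balance: K_1 = K_2 + 21×ρ, so ρ = (K_1 − K_2)/21 = 58.1803/21 = 2.77 g cm⁻³.

2.77 g cm⁻³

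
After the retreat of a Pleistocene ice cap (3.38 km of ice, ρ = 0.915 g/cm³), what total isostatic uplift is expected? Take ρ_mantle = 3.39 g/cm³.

0.912 km

Removing the load lets mantle flow back in; uplift u satisfies ρ_ice t = ρ_m u.
u = t ρ_ice/ρ_m = 3.38 km × 0.915/3.39 = 0.912 km.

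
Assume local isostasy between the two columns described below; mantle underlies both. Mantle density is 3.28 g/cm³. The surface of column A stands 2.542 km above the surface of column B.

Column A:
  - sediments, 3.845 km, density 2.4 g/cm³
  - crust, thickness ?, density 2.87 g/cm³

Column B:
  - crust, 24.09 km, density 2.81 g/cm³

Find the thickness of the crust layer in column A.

Take the compensation level at the base of the deeper column (depth z_c below the surface of column A) and equate Σ ρ_i t_i down to z_c; mantle fills any gap and the z_c terms cancel.
Column A: 3.845×2.4 + x×2.87 + (z_c − 3.845 − x)×3.28
Column B: 2.542×0 + 24.09×2.81 + (z_c − 2.542 − 24.09)×3.28
The z_c×3.28 term appears on both sides and cancels. Collect the known terms of each column as K = Σ(ρt)_known − 3.28 × (depth of known layers): K_A = 9.228 − 3.28×3.845 = −3.3836; K_B = 67.6929 − 3.28×(2.542 + 24.09) = −19.66006.
Balance: K_A − x×(3.28 − 2.87) = K_B, so x = (K_A − K_B)/(3.28 − 2.87) = 16.2765/0.41 = 39.7 km.

39.7 km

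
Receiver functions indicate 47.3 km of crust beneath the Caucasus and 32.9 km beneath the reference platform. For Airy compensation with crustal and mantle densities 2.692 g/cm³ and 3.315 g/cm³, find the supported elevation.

Excess crust Δ = 47.3 km − 32.9 km = 14.4 km, split between elevation h and root r with h + r = Δ.
Airy balance ρ_c h = (ρ_m − ρ_c) r gives r = h ρ_c/(ρ_m − ρ_c), so h (1 + ρ_c/(ρ_m − ρ_c)) = Δ, i.e. h = Δ (ρ_m − ρ_c)/ρ_m.
h = 14.4 km × 0.623/3.315 = 2.71 km.

2.71 km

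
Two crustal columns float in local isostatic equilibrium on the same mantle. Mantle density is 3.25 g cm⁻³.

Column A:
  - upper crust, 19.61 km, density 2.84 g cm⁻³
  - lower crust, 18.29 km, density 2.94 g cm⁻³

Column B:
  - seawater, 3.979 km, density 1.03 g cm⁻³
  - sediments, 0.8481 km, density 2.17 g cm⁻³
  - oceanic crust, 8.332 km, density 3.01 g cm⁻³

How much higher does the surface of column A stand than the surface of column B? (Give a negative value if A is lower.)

For any compensation level in the mantle, the mantle terms cancel and isostasy reduces to e = (Σt_A − Σt_B) − (Σ(ρt)_A − Σ(ρt)_B) / ρ_m.
Σt_A = 37.9 km; Σt_B = 13.1591 km; Σ(ρt)_A = 109.465; Σ(ρt)_B = 31.018067 (in km·g cm⁻³).
e = (37.9 − 13.1591) − (109.465 − 31.018067) / 3.25 = 0.603 km.

0.603 km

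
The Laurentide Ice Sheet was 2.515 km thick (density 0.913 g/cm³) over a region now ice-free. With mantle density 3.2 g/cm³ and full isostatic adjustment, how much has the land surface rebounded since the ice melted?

Removing the load lets mantle flow back in; uplift u satisfies ρ_ice t = ρ_m u.
u = t ρ_ice/ρ_m = 2.515 km × 0.913/3.2 = 0.718 km.

0.718 km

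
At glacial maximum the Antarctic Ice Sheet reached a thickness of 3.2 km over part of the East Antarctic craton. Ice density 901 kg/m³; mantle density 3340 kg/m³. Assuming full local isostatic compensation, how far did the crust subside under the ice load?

In Airy isostatic equilibrium: the ice load ρ_ice t is balanced by mantle displaced below, ρ_m s.
s = t ρ_ice / ρ_m = 3.2 km × 901/3340 = 0.863 km.

0.863 km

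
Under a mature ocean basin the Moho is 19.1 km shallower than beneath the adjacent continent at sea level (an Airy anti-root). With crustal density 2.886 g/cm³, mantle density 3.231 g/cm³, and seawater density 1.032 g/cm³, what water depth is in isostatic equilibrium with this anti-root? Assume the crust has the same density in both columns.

3.55 km

Replacing a thickness d of crust by seawater at the top must be balanced by replacing crust with mantle at the base: d (ρ_c − ρ_w) = a (ρ_m − ρ_c).
d = a (ρ_m − ρ_c)/(ρ_c − ρ_w) = 19.1 km × 0.345/1.854 = 3.55 km.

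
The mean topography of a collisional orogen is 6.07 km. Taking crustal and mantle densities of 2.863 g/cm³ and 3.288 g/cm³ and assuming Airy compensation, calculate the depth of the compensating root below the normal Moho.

For local isostatic compensation: the weight of the topography is balanced by the buoyancy of the root, ρ_c h = (ρ_m − ρ_c) r.
r = h · ρ_c / (ρ_m − ρ_c) = 6.07 km × 2.863 / (3.288 − 2.863) = 40.9 km.

40.9 km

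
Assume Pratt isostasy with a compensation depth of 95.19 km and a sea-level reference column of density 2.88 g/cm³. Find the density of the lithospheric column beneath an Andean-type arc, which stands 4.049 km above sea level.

2.76 g/cm³

Pratt balance: ρ_ref D = ρ (D + h).
ρ = ρ_ref D/(D + h) = 2.88 × 95.19 km/(95.19 km + 4.049 km) = 2.76 g/cm³.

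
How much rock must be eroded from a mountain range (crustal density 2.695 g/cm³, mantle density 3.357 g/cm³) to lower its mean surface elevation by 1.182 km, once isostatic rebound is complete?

5.99 km

Net drop Δ = e − u = e − e ρ_c/ρ_m = e (ρ_m − ρ_c)/ρ_m.
e = Δ ρ_m/(ρ_m − ρ_c) = 1.182 km × 3.357/0.662 = 5.99 km.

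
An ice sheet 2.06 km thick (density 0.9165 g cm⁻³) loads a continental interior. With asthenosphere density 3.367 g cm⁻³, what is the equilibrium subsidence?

In Airy isostatic equilibrium: the ice load ρ_ice t is balanced by mantle displaced below, ρ_m s.
s = t ρ_ice / ρ_m = 2.06 km × 0.9165/3.367 = 0.561 km.

0.561 km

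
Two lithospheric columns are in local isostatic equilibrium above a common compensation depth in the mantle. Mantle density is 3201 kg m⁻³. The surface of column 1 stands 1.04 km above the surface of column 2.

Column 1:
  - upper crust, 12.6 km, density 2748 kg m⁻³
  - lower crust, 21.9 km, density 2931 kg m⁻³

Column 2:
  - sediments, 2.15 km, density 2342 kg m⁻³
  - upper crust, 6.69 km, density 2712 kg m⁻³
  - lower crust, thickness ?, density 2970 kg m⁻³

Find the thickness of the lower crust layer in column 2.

Take the compensation level at the base of the deeper column (depth z_c below the surface of column 1) and equate Σ ρ_i t_i down to z_c; mantle fills any gap and the z_c terms cancel.
Column 1: 12.6×2748 + 21.9×2931 + (z_c − 34.5)×3201
Column 2: 1.04×0 + 2.15×2342 + 6.69×2712 + x×2970 + (z_c − 1.04 − 8.84 − x)×3201
The z_c×3201 term appears on both sides and cancels. Collect the known terms of each column as K = Σ(ρt)_known − 3201 × (depth of known layers): K_1 = 98813.7 − 3201×34.5 = −11620.8; K_2 = 23178.58 − 3201×(1.04 + 8.84) = −8447.3.
Balance: K_1 = K_2 − x×(3201 − 2970), so x = (K_2 − K_1)/(3201 − 2970) = 3173.5/231 = 13.7 km.

13.7 km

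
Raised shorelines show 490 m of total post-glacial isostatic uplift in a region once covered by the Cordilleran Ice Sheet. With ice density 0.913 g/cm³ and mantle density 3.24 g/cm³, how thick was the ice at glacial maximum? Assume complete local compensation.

1740 m

u = t ρ_ice/ρ_m → t = u ρ_m/ρ_ice = 490 m × 3.24/0.913 = 1740 m.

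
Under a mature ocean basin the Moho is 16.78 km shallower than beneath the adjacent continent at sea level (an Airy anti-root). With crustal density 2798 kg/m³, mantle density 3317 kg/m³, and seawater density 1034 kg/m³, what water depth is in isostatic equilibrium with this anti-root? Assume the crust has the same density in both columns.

Replacing a thickness d of crust by seawater at the top must be balanced by replacing crust with mantle at the base: d (ρ_c − ρ_w) = a (ρ_m − ρ_c).
d = a (ρ_m − ρ_c)/(ρ_c − ρ_w) = 16.78 km × 519/1764 = 4.94 km.

4.94 km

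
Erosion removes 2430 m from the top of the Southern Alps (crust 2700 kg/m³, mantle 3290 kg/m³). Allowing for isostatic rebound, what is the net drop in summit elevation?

Rebound u = e ρ_c/ρ_m = 2430 m × 2700/3290 = 1994 m.
Net surface drop = e − u = 2430 m − 1994 m = e (ρ_m − ρ_c)/ρ_m = 436 m.

436 m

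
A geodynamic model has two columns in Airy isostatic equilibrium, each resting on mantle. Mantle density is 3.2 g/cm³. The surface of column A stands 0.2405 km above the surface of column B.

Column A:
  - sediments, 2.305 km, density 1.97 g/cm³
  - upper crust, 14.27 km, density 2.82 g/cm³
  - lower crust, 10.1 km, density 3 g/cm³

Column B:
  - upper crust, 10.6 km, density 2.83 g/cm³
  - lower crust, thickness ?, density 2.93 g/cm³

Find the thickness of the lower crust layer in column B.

20.7 km

Take the compensation level at the base of the deeper column (depth z_c below the surface of column A) and equate Σ ρ_i t_i down to z_c; mantle fills any gap and the z_c terms cancel.
Column A: 2.305×1.97 + 14.27×2.82 + 10.1×3 + (z_c − 26.675)×3.2
Column B: 0.2405×0 + 10.6×2.83 + x×2.93 + (z_c − 0.2405 − 10.6 − x)×3.2
The z_c×3.2 term appears on both sides and cancels. Collect the known terms of each column as K = Σ(ρt)_known − 3.2 × (depth of known layers): K_A = 75.08225 − 3.2×26.675 = −10.27775; K_B = 29.998 − 3.2×(0.2405 + 10.6) = −4.6916.
Balance: K_A = K_B − x×(3.2 − 2.93), so x = (K_B − K_A)/(3.2 − 2.93) = 5.58615/0.27 = 20.7 km.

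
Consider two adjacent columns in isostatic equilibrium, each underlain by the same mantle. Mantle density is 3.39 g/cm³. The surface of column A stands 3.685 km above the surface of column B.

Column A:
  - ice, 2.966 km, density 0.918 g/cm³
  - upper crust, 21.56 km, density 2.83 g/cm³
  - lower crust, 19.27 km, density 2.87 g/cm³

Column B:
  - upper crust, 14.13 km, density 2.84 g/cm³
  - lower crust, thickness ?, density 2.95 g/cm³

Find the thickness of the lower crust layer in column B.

20.8 km

Take the compensation level at the base of the deeper column (depth z_c below the surface of column A) and equate Σ ρ_i t_i down to z_c; mantle fills any gap and the z_c terms cancel.
Column A: 2.966×0.918 + 21.56×2.83 + 19.27×2.87 + (z_c − 43.796)×3.39
Column B: 3.685×0 + 14.13×2.84 + x×2.95 + (z_c − 3.685 − 14.13 − x)×3.39
The z_c×3.39 term appears on both sides and cancels. Collect the known terms of each column as K = Σ(ρt)_known − 3.39 × (depth of known layers): K_A = 119.042488 − 3.39×43.796 = −29.425952; K_B = 40.1292 − 3.39×(3.685 + 14.13) = −20.26365.
Balance: K_A = K_B − x×(3.39 − 2.95), so x = (K_B − K_A)/(3.39 − 2.95) = 9.1623/0.44 = 20.8 km.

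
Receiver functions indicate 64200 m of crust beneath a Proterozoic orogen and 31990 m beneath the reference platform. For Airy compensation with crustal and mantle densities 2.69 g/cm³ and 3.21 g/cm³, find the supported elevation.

Excess crust Δ = 64200 m − 31990 m = 32210 m, split between elevation h and root r with h + r = Δ.
Airy balance ρ_c h = (ρ_m − ρ_c) r gives r = h ρ_c/(ρ_m − ρ_c), so h (1 + ρ_c/(ρ_m − ρ_c)) = Δ, i.e. h = Δ (ρ_m − ρ_c)/ρ_m.
h = 32210 m × 0.52/3.21 = 5220 m.

5220 m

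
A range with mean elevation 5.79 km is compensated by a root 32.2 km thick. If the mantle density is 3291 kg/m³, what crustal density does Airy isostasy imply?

ρ_c h = (ρ_m − ρ_c) r → ρ_c (h + r) = ρ_m r → ρ_c = ρ_m r / (h + r).
ρ_c = 3291 × 32.2 km / (5.79 km + 32.2 km) = 2790 kg/m³.

2790 kg/m³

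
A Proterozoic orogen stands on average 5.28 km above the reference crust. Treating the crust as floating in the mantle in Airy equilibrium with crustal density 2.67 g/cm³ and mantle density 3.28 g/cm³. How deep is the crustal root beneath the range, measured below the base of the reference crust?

23.1 km

In Airy isostatic equilibrium: the weight of the topography is balanced by the buoyancy of the root, ρ_c h = (ρ_m − ρ_c) r.
r = h · ρ_c / (ρ_m − ρ_c) = 5.28 km × 2.67 / (3.28 − 2.67) = 23.1 km.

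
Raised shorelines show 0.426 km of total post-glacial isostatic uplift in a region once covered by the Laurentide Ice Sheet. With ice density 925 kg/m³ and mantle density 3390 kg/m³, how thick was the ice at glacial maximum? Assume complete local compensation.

1.56 km

u = t ρ_ice/ρ_m → t = u ρ_m/ρ_ice = 0.426 km × 3390/925 = 1.56 km.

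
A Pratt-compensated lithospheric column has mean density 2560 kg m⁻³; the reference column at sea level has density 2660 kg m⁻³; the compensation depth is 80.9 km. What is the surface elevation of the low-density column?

3.16 km

ρ_ref D = ρ (D + h) → h = D (ρ_ref − ρ)/ρ.
h = 80.9 km × (2660 − 2560)/2560 = 3.16 km.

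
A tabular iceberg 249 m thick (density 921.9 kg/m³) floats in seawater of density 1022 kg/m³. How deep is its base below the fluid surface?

Draft d = t ρ_obj/ρ_fluid = 249 m × 921.9/1022 = 225 m.

225 m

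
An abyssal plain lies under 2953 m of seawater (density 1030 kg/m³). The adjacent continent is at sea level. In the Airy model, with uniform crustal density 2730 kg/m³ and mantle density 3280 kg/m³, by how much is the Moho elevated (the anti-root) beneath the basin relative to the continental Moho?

Isostatic balance requires: replacing crust with seawater at the top is compensated by replacing crust with mantle at the base: d (ρ_c − ρ_w) = a (ρ_m − ρ_c).
a = d (ρ_c − ρ_w)/(ρ_m − ρ_c) = 2953 m × 1700/550 = 9130 m.

9130 m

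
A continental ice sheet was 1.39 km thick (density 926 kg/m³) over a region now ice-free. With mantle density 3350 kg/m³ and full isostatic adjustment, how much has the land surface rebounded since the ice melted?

0.384 km

Removing the load lets mantle flow back in; uplift u satisfies ρ_ice t = ρ_m u.
u = t ρ_ice/ρ_m = 1.39 km × 926/3350 = 0.384 km.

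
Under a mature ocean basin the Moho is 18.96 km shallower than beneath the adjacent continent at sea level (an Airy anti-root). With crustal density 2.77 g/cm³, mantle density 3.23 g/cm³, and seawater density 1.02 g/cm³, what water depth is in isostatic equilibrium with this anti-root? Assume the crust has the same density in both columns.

Replacing a thickness d of crust by seawater at the top must be balanced by replacing crust with mantle at the base: d (ρ_c − ρ_w) = a (ρ_m − ρ_c).
d = a (ρ_m − ρ_c)/(ρ_c − ρ_w) = 18.96 km × 0.46/1.75 = 4.98 km.

4.98 km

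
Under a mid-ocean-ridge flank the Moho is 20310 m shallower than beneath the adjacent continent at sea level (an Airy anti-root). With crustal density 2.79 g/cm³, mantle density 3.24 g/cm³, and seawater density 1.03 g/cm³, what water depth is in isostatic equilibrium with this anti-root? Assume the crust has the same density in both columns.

Replacing a thickness d of crust by seawater at the top must be balanced by replacing crust with mantle at the base: d (ρ_c − ρ_w) = a (ρ_m − ρ_c).
d = a (ρ_m − ρ_c)/(ρ_c − ρ_w) = 20310 m × 0.45/1.76 = 5190 m.

5190 m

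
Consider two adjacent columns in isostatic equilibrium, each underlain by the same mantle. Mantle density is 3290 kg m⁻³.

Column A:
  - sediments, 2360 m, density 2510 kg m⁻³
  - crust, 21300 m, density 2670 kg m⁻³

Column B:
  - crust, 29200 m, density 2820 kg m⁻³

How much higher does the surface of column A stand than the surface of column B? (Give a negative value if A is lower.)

For any compensation level in the mantle, the mantle terms cancel and isostasy reduces to e = (Σt_A − Σt_B) − (Σ(ρt)_A − Σ(ρt)_B) / ρ_m.
Σt_A = 23660 m; Σt_B = 29200 m; Σ(ρt)_A = 62794600; Σ(ρt)_B = 82344000 (in m·kg m⁻³).
e = (23660 − 29200) − (62794600 − 82344000) / 3290 = 402 m.

402 m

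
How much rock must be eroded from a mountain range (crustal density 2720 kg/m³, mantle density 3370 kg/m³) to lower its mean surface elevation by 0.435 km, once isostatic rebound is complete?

Net drop Δ = e − u = e − e ρ_c/ρ_m = e (ρ_m − ρ_c)/ρ_m.
e = Δ ρ_m/(ρ_m − ρ_c) = 0.435 km × 3370/650 = 2.26 km.

2.26 km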